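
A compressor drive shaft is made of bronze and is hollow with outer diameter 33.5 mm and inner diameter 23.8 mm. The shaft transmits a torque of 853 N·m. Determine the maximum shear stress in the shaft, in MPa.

155 MPa

J = π(d_o⁴ − d_i⁴)/32 = π(0.0335⁴ − 0.0238⁴)/32 = 9.215×10^-8 m⁴.
τ_max = T·r/J = 853.0 × 0.0168 / 9.215×10^-8 = 1.551×10^8 Pa.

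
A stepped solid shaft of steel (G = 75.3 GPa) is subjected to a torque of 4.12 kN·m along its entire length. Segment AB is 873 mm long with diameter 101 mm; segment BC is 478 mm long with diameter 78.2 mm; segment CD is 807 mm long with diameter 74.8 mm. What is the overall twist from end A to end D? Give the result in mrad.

26.2 mrad

J_AB = π(0.101)⁴/32 = 1.02×10^-5 m⁴; J_BC = π(0.0782)⁴/32 = 3.67×10^-6 m⁴; J_CD = π(0.0748)⁴/32 = 3.07×10^-6 m⁴.
θ = (T/G)·Σ L_i/J_i = (4120/75.3×10⁹)·(0.873/1.02×10^-5 + 0.478/3.67×10^-6 + 0.807/3.07×10^-6) = 0.02617 rad.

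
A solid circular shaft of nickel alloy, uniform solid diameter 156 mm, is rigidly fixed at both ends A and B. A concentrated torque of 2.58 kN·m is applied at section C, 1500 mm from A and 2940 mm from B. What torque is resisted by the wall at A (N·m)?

With uniform GJ and both ends fixed, compatibility θ_AC = θ_CB gives T_A·a = T_B·b, together with T_A + T_B = T₀.
T_A = T₀·b/(a+b) = 2580·2940/4440 = 1708 N·m; T_B = 871.6 N·m.

1710 N·m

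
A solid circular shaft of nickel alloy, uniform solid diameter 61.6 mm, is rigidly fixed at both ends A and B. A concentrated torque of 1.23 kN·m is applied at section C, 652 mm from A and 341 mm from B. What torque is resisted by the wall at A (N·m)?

422 N·m

With uniform GJ and both ends fixed, compatibility θ_AC = θ_CB gives T_A·a = T_B·b, together with T_A + T_B = T₀.
T_A = T₀·b/(a+b) = 1230·341/993.0 = 422.4 N·m; T_B = 807.6 N·m.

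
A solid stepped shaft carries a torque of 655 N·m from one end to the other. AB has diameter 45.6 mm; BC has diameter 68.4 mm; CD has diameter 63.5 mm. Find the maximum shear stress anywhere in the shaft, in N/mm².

Under the same torque, τ_max = 16T/(πd³) is largest where d is smallest — segment AB (d = 45.6 mm).
τ_max = 16·655.0/(π·(0.0456)³) = 3.518×10^7 Pa.

35.2 N/mm²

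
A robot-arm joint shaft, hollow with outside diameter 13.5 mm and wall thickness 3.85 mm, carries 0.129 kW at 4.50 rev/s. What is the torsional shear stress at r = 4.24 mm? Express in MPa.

ω = 2π·4.50 = 28.27 rad/s, so T = P/ω = 0.129×10³ / 28.27 = 4.562 N·m.
J = π(d_o⁴ − d_i⁴)/32 = π(0.0135⁴ − 0.00580⁴)/32 = 3.150×10^-9 m⁴.
Shear stress varies linearly with radius: τ = T·r/J = 4.562 × 0.00424 / 3.150×10^-9 = 6.142×10^6 Pa.

6.14 MPa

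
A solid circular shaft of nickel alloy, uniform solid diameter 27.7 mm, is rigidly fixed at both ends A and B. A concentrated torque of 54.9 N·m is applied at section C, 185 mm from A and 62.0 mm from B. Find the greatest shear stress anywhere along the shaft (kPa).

With uniform GJ and both ends fixed, compatibility θ_AC = θ_CB gives T_A·a = T_B·b, together with T_A + T_B = T₀.
T_A = T₀·b/(a+b) = 54.90·62.0/247.0 = 13.78 N·m; T_B = 41.12 N·m.
τ in each portion: τ_AC = 3.30×10^6 Pa, τ_CB = 9.85×10^6 Pa; maximum is in CB.
τ_max = T_CB·r/J = 41.12·0.0138/5.78×10^-8 = 9.853×10^6 Pa.

9850 kPa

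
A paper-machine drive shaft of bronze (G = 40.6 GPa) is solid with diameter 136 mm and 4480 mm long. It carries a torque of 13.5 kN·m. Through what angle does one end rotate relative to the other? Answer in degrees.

2.54°

J = πd⁴/32 = π(0.136)⁴/32 = 3.359×10^-5 m⁴.
θ = T·L/(G·J) = 13500 × 4.48 / (40.6×10⁹ × 3.359×10^-5) = 0.04435 rad.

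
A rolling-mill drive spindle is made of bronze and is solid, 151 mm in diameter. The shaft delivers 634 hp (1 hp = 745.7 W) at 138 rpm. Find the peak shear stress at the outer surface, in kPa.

48400 kPa

ω = 2π·138/60 = 14.45 rad/s, so T = P/ω = 634×745.7 / 14.45 = 32710 N·m.
J = πd⁴/32 = π(0.151)⁴/32 = 5.104×10^-5 m⁴.
τ_max = T·r/J = 32710 × 0.0755 / 5.104×10^-5 = 4.839×10^7 Pa.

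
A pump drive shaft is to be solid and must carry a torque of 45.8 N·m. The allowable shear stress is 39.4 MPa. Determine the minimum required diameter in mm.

For a solid shaft τ_max = 16T/(πd³), so d = (16T/(π τ_allow))^(1/3) = (16·45.80/(π·3.94×10^7))^(1/3) = 0.01809 m.

18.1 mm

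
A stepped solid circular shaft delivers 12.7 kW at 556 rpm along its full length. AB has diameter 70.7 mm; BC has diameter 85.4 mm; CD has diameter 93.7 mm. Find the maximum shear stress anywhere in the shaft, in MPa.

ω = 2π·556/60 = 58.22 rad/s, so T = P/ω = 12.7×10³ / 58.22 = 218.1 N·m.
Under the same torque, τ_max = 16T/(πd³) is largest where d is smallest — segment AB (d = 70.7 mm).
τ_max = 16·218.1/(π·(0.0707)³) = 3.143×10^6 Pa.

3.14 MPa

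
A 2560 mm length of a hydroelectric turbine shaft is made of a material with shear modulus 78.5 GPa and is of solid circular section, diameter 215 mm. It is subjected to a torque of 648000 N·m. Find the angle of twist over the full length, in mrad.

J = πd⁴/32 = π(0.215)⁴/32 = 2.098×10^-4 m⁴.
θ = T·L/(G·J) = 648000 × 2.56 / (78.5×10⁹ × 2.098×10^-4) = 0.1007 rad.

101 mrad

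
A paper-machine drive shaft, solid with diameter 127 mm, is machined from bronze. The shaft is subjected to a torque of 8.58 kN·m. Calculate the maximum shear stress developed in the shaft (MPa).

J = πd⁴/32 = π(0.127)⁴/32 = 2.554×10^-5 m⁴.
τ_max = T·r/J = 8580 × 0.0635 / 2.554×10^-5 = 2.133×10^7 Pa.

21.3 MPa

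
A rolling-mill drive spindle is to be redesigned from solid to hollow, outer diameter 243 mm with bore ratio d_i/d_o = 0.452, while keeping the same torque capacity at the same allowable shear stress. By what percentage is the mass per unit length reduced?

Equal τ_max and T ⇒ the solid shaft needs d_s³ = d_o³(1−k⁴), so d_s = 243·(1−0.452⁴)^(1/3) = 239.6 mm.
Area ratio A_h/A_s = d_o²(1−k²)/d_s² = (1−k²)/(1−k⁴)^(2/3) = 0.8186.
Mass saving = 1 − 0.8186 = 18.1 %.

18.1 %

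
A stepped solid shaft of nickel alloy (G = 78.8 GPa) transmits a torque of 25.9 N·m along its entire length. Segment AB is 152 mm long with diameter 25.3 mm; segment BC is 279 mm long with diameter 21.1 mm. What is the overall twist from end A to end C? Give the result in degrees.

0.341°

J_AB = π(0.0253)⁴/32 = 4.02×10^-8 m⁴; J_BC = π(0.0211)⁴/32 = 1.95×10^-8 m⁴.
θ = (T/G)·Σ L_i/J_i = (25.90/78.8×10⁹)·(0.152/4.02×10^-8 + 0.279/1.95×10^-8) = 5.955×10^-3 rad.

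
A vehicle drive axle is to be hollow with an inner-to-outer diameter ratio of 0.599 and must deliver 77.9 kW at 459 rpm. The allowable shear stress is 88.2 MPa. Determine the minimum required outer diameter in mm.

ω = 2π·459/60 = 48.07 rad/s, so T = P/ω = 77.9×10³ / 48.07 = 1621 N·m.
For a hollow shaft with d_i/d_o = 0.599: τ_max = 16T/(π d_o³ (1−k⁴)), so d_o = [16T/(π τ_allow (1−k⁴))]^(1/3) = [16·1621/(π·8.82×10^7·0.8713)]^(1/3) = 0.04754 m.

47.5 mm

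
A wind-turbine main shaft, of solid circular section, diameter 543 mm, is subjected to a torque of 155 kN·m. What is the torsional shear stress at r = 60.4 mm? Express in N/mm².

J = πd⁴/32 = π(0.543)⁴/32 = 8.535×10^-3 m⁴.
Shear stress varies linearly with radius: τ = T·r/J = 155000 × 0.0604 / 8.535×10^-3 = 1.097×10^6 Pa.

1.10 N/mm²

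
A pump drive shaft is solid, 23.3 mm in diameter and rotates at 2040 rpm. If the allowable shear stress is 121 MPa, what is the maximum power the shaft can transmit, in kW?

64.2 kW

J = πd⁴/32 = π(0.0233)⁴/32 = 2.894×10^-8 m⁴.
T_max = τ_allow·J/r = 1.21×10^8 × 2.894×10^-8 / 0.0117 = 300.5 N·m.
ω = 2π·2040/60 = 213.6 rad/s, so P_max = T_max·ω = 6.420×10^4 W.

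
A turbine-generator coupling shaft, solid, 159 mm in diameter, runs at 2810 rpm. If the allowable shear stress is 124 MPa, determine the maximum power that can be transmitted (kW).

28800 kW

J = πd⁴/32 = π(0.159)⁴/32 = 6.275×10^-5 m⁴.
T_max = τ_allow·J/r = 1.24×10^8 × 6.275×10^-5 / 0.0795 = 97870 N·m.
ω = 2π·2810/60 = 294.3 rad/s, so P_max = T_max·ω = 2.880×10^7 W.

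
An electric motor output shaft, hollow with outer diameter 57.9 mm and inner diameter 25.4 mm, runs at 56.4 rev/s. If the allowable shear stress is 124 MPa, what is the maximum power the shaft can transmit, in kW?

J = π(d_o⁴ − d_i⁴)/32 = π(0.0579⁴ − 0.0254⁴)/32 = 1.062×10^-6 m⁴.
T_max = τ_allow·J/r = 1.24×10^8 × 1.062×10^-6 / 0.0290 = 4551 N·m.
ω = 2π·56.4 = 354.4 rad/s, so P_max = T_max·ω = 1.613×10^6 W.

1610 kW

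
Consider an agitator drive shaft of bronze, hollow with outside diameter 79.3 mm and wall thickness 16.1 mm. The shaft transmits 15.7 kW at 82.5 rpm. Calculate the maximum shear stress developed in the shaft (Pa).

ω = 2π·82.5/60 = 8.639 rad/s, so T = P/ω = 15.7×10³ / 8.639 = 1817 N·m.
J = π(d_o⁴ − d_i⁴)/32 = π(0.0793⁴ − 0.0471⁴)/32 = 3.399×10^-6 m⁴.
τ_max = T·r/J = 1817 × 0.0396 / 3.399×10^-6 = 2.120×10^7 Pa.

2.12e7 Pa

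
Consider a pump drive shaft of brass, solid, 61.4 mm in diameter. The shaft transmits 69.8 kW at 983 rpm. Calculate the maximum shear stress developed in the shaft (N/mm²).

ω = 2π·983/60 = 102.9 rad/s, so T = P/ω = 69.8×10³ / 102.9 = 678.1 N·m.
J = πd⁴/32 = π(0.0614)⁴/32 = 1.395×10^-6 m⁴.
τ_max = T·r/J = 678.1 × 0.0307 / 1.395×10^-6 = 1.492×10^7 Pa.

14.9 N/mm²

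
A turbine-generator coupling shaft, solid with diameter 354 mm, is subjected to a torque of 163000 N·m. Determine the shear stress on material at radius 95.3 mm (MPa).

10.1 MPa

J = πd⁴/32 = π(0.354)⁴/32 = 1.542×10^-3 m⁴.
Shear stress varies linearly with radius: τ = T·r/J = 163000 × 0.0953 / 1.542×10^-3 = 1.008×10^7 Pa.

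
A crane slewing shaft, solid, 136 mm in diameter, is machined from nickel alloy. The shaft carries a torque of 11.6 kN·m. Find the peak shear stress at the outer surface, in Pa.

J = πd⁴/32 = π(0.136)⁴/32 = 3.359×10^-5 m⁴.
τ_max = T·r/J = 11600 × 0.0680 / 3.359×10^-5 = 2.349×10^7 Pa.

2.35e7 Pa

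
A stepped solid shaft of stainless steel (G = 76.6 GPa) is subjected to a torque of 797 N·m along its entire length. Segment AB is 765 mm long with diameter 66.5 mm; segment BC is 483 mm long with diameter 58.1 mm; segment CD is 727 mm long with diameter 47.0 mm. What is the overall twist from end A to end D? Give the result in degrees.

J_AB = π(0.0665)⁴/32 = 1.92×10^-6 m⁴; J_BC = π(0.0581)⁴/32 = 1.12×10^-6 m⁴; J_CD = π(0.0470)⁴/32 = 4.79×10^-7 m⁴.
θ = (T/G)·Σ L_i/J_i = (797.0/76.6×10⁹)·(0.765/1.92×10^-6 + 0.483/1.12×10^-6 + 0.727/4.79×10^-7) = 0.02443 rad.

1.40°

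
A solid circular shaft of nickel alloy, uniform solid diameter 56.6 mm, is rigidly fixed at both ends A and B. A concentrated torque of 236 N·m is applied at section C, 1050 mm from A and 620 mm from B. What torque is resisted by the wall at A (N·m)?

87.6 N·m

With uniform GJ and both ends fixed, compatibility θ_AC = θ_CB gives T_A·a = T_B·b, together with T_A + T_B = T₀.
T_A = T₀·b/(a+b) = 236.0·620/1670 = 87.62 N·m; T_B = 148.4 N·m.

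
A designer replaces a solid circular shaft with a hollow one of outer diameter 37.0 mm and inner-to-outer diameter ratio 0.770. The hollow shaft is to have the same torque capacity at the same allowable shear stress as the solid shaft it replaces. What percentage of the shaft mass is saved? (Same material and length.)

45.7 %

Equal τ_max and T ⇒ the solid shaft needs d_s³ = d_o³(1−k⁴), so d_s = 37.0·(1−0.770⁴)^(1/3) = 32.03 mm.
Area ratio A_h/A_s = d_o²(1−k²)/d_s² = (1−k²)/(1−k⁴)^(2/3) = 0.5434.
Mass saving = 1 − 0.5434 = 45.7 %.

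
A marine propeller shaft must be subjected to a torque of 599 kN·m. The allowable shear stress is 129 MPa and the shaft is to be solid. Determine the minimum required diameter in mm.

287 mm

For a solid shaft τ_max = 16T/(πd³), so d = (16T/(π τ_allow))^(1/3) = (16·599000/(π·1.29×10^8))^(1/3) = 0.2870 m.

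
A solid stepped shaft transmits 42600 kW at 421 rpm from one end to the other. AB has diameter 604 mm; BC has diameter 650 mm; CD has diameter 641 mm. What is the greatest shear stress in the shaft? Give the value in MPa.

ω = 2π·421/60 = 44.09 rad/s, so T = P/ω = 42600×10³ / 44.09 = 966300 N·m.
Under the same torque, τ_max = 16T/(πd³) is largest where d is smallest — segment AB (d = 604 mm).
τ_max = 16·966300/(π·(0.604)³) = 2.233×10^7 Pa.

22.3 MPa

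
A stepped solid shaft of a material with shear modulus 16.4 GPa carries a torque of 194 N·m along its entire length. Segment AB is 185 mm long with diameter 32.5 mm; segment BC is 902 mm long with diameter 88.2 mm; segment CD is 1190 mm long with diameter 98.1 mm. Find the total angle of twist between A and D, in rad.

0.0233 rad

J_AB = π(0.0325)⁴/32 = 1.10×10^-7 m⁴; J_BC = π(0.0882)⁴/32 = 5.94×10^-6 m⁴; J_CD = π(0.0981)⁴/32 = 9.09×10^-6 m⁴.
θ = (T/G)·Σ L_i/J_i = (194.0/16.4×10⁹)·(0.185/1.10×10^-7 + 0.902/5.94×10^-6 + 1.19/9.09×10^-6) = 0.02332 rad.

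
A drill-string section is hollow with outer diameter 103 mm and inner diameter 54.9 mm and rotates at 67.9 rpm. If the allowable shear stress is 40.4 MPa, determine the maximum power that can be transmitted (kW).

J = π(d_o⁴ − d_i⁴)/32 = π(0.103⁴ − 0.0549⁴)/32 = 1.016×10^-5 m⁴.
T_max = τ_allow·J/r = 4.04×10^7 × 1.016×10^-5 / 0.0515 = 7968 N·m.
ω = 2π·67.9/60 = 7.110 rad/s, so P_max = T_max·ω = 5.666×10^4 W.

56.7 kW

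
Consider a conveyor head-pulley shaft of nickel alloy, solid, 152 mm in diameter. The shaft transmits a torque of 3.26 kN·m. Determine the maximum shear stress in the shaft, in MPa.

J = πd⁴/32 = π(0.152)⁴/32 = 5.241×10^-5 m⁴.
τ_max = T·r/J = 3260 × 0.0760 / 5.241×10^-5 = 4.728×10^6 Pa.

4.73 MPa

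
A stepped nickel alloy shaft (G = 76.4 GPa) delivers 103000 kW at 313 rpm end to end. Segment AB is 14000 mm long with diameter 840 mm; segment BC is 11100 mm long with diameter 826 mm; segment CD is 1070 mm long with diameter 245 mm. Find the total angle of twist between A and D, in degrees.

ω = 2π·313/60 = 32.78 rad/s, so T = P/ω = 103000×10³ / 32.78 = 3.142e6 N·m.
J_AB = π(0.840)⁴/32 = 0.0489 m⁴; J_BC = π(0.826)⁴/32 = 0.0457 m⁴; J_CD = π(0.245)⁴/32 = 3.54×10^-4 m⁴.
θ = (T/G)·Σ L_i/J_i = (3.142e6/76.4×10⁹)·(14.0/0.0489 + 11.1/0.0457 + 1.07/3.54×10^-4) = 0.1462 rad.

8.38°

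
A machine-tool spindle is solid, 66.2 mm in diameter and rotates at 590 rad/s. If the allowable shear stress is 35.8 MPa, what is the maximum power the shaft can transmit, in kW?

1200 kW

J = πd⁴/32 = π(0.0662)⁴/32 = 1.886×10^-6 m⁴.
T_max = τ_allow·J/r = 3.58×10^7 × 1.886×10^-6 / 0.0331 = 2039 N·m.
ω = 590 rad/s, so P_max = T_max·ω = 1.203×10^6 W.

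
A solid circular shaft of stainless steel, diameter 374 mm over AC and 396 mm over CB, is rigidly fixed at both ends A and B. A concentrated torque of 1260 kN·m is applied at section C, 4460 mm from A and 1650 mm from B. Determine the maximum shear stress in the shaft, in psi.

Compatibility: T_A·a/J_AC = T_B·b/J_CB with T_A + T_B = T₀.
J_AC = 1.92×10^-3 m⁴, J_CB = 2.41×10^-3 m⁴, so T_A = T₀·(J_AC/a)/((J_AC/a)+(J_CB/b)) = 286500 N·m, T_B = 973500 N·m.
τ in each portion: τ_AC = 2.79×10^7 Pa, τ_CB = 7.98×10^7 Pa; maximum is in CB.
τ_max = T_CB·r/J = 973500·0.198/2.41×10^-3 = 7.984×10^7 Pa.

11600 psi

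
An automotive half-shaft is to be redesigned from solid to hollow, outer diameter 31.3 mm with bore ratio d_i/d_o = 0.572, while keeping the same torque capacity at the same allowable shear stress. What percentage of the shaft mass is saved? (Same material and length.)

27.4 %

Equal τ_max and T ⇒ the solid shaft needs d_s³ = d_o³(1−k⁴), so d_s = 31.3·(1−0.572⁴)^(1/3) = 30.14 mm.
Area ratio A_h/A_s = d_o²(1−k²)/d_s² = (1−k²)/(1−k⁴)^(2/3) = 0.7256.
Mass saving = 1 − 0.7256 = 27.4 %.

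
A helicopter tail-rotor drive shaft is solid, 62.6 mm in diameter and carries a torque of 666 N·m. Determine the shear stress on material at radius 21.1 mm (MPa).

9.32 MPa

J = πd⁴/32 = π(0.0626)⁴/32 = 1.508×10^-6 m⁴.
Shear stress varies linearly with radius: τ = T·r/J = 666.0 × 0.0211 / 1.508×10^-6 = 9.321×10^6 Pa.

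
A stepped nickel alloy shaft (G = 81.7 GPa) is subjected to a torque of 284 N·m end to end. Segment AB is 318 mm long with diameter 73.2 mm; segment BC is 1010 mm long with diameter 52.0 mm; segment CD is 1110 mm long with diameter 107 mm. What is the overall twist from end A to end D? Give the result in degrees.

J_AB = π(0.0732)⁴/32 = 2.82×10^-6 m⁴; J_BC = π(0.0520)⁴/32 = 7.18×10^-7 m⁴; J_CD = π(0.107)⁴/32 = 1.29×10^-5 m⁴.
θ = (T/G)·Σ L_i/J_i = (284.0/81.7×10⁹)·(0.318/2.82×10^-6 + 1.01/7.18×10^-7 + 1.11/1.29×10^-5) = 5.583×10^-3 rad.

0.320°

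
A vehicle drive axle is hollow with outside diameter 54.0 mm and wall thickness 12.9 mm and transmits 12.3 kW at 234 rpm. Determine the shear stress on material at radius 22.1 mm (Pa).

1.44e7 Pa

ω = 2π·234/60 = 24.50 rad/s, so T = P/ω = 12.3×10³ / 24.50 = 502.0 N·m.
J = π(d_o⁴ − d_i⁴)/32 = π(0.0540⁴ − 0.0282⁴)/32 = 7.727×10^-7 m⁴.
Shear stress varies linearly with radius: τ = T·r/J = 502.0 × 0.0221 / 7.727×10^-7 = 1.436×10^7 Pa.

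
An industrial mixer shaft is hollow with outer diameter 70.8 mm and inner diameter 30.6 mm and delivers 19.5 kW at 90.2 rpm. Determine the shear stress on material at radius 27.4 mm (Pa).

2.38e7 Pa

ω = 2π·90.2/60 = 9.446 rad/s, so T = P/ω = 19.5×10³ / 9.446 = 2064 N·m.
J = π(d_o⁴ − d_i⁴)/32 = π(0.0708⁴ − 0.0306⁴)/32 = 2.381×10^-6 m⁴.
Shear stress varies linearly with radius: τ = T·r/J = 2064 × 0.0274 / 2.381×10^-6 = 2.376×10^7 Pa.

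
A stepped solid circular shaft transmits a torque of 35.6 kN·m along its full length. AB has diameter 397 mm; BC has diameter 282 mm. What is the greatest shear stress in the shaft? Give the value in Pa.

Under the same torque, τ_max = 16T/(πd³) is largest where d is smallest — segment BC (d = 282 mm).
τ_max = 16·35600/(π·(0.282)³) = 8.085×10^6 Pa.

8.08e6 Pa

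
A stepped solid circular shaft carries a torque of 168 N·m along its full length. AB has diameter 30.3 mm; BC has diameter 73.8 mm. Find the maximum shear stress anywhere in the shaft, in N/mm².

30.8 N/mm²

Under the same torque, τ_max = 16T/(πd³) is largest where d is smallest — segment AB (d = 30.3 mm).
τ_max = 16·168.0/(π·(0.0303)³) = 3.076×10^7 Pa.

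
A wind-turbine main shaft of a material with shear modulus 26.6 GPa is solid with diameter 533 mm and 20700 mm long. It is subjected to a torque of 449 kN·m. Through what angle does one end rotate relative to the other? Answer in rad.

0.0441 rad

J = πd⁴/32 = π(0.533)⁴/32 = 7.923×10^-3 m⁴.
θ = T·L/(G·J) = 449000 × 20.7 / (26.6×10⁹ × 7.923×10^-3) = 0.04410 rad.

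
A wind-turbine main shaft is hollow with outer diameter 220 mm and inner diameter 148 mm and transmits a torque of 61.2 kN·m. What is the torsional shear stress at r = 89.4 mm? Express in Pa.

J = π(d_o⁴ − d_i⁴)/32 = π(0.220⁴ − 0.148⁴)/32 = 1.829×10^-4 m⁴.
Shear stress varies linearly with radius: τ = T·r/J = 61200 × 0.0894 / 1.829×10^-4 = 2.992×10^7 Pa.

2.99e7 Pa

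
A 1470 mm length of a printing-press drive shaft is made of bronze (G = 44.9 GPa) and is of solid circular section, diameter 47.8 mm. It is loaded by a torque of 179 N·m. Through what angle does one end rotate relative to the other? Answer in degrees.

J = πd⁴/32 = π(0.0478)⁴/32 = 5.125×10^-7 m⁴.
θ = T·L/(G·J) = 179.0 × 1.47 / (44.9×10⁹ × 5.125×10^-7) = 0.01143 rad.

0.655°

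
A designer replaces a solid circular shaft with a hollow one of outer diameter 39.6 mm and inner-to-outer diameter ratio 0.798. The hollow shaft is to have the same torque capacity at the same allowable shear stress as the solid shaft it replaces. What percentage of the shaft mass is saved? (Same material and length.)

Equal τ_max and T ⇒ the solid shaft needs d_s³ = d_o³(1−k⁴), so d_s = 39.6·(1−0.798⁴)^(1/3) = 33.30 mm.
Area ratio A_h/A_s = d_o²(1−k²)/d_s² = (1−k²)/(1−k⁴)^(2/3) = 0.5137.
Mass saving = 1 − 0.5137 = 48.6 %.

48.6 %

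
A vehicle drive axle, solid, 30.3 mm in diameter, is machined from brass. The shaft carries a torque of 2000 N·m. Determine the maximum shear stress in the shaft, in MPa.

366 MPa

J = πd⁴/32 = π(0.0303)⁴/32 = 8.275×10^-8 m⁴.
τ_max = T·r/J = 2000 × 0.0152 / 8.275×10^-8 = 3.662×10^8 Pa.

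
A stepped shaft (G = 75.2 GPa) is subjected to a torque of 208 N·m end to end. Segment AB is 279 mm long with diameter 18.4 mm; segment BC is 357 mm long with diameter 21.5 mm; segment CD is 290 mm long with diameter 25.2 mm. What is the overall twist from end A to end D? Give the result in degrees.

7.79°

J_AB = π(0.0184)⁴/32 = 1.13×10^-8 m⁴; J_BC = π(0.0215)⁴/32 = 2.10×10^-8 m⁴; J_CD = π(0.0252)⁴/32 = 3.96×10^-8 m⁴.
θ = (T/G)·Σ L_i/J_i = (208.0/75.2×10⁹)·(0.279/1.13×10^-8 + 0.357/2.10×10^-8 + 0.290/3.96×10^-8) = 0.1359 rad.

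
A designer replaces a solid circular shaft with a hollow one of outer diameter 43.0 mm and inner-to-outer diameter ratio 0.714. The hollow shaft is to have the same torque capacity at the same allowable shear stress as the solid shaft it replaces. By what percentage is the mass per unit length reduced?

40.1 %

Equal τ_max and T ⇒ the solid shaft needs d_s³ = d_o³(1−k⁴), so d_s = 43.0·(1−0.714⁴)^(1/3) = 38.90 mm.
Area ratio A_h/A_s = d_o²(1−k²)/d_s² = (1−k²)/(1−k⁴)^(2/3) = 0.5991.
Mass saving = 1 − 0.5991 = 40.1 %.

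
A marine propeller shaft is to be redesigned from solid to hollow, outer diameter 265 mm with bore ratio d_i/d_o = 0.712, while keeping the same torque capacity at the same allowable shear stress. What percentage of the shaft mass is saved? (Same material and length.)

39.9 %

Equal τ_max and T ⇒ the solid shaft needs d_s³ = d_o³(1−k⁴), so d_s = 265·(1−0.712⁴)^(1/3) = 240.0 mm.
Area ratio A_h/A_s = d_o²(1−k²)/d_s² = (1−k²)/(1−k⁴)^(2/3) = 0.6010.
Mass saving = 1 − 0.6010 = 39.9 %.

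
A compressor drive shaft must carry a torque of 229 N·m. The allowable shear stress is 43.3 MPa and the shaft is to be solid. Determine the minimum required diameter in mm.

30.0 mm

For a solid shaft τ_max = 16T/(πd³), so d = (16T/(π τ_allow))^(1/3) = (16·229.0/(π·4.33×10^7))^(1/3) = 0.02998 m.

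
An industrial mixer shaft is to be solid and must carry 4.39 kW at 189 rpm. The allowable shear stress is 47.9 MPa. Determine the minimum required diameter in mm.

ω = 2π·189/60 = 19.79 rad/s, so T = P/ω = 4.39×10³ / 19.79 = 221.8 N·m.
For a solid shaft τ_max = 16T/(πd³), so d = (16T/(π τ_allow))^(1/3) = (16·221.8/(π·4.79×10^7))^(1/3) = 0.02868 m.

28.7 mm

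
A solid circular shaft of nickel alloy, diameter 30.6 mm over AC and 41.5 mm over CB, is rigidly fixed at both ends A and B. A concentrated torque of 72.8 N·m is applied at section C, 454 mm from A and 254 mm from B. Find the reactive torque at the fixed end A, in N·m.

10.3 N·m

Compatibility: T_A·a/J_AC = T_B·b/J_CB with T_A + T_B = T₀.
J_AC = 8.61×10^-8 m⁴, J_CB = 2.91×10^-7 m⁴, so T_A = T₀·(J_AC/a)/((J_AC/a)+(J_CB/b)) = 10.33 N·m, T_B = 62.47 N·m.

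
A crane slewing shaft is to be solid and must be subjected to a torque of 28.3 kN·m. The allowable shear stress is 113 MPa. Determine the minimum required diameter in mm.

108 mm

For a solid shaft τ_max = 16T/(πd³), so d = (16T/(π τ_allow))^(1/3) = (16·28300/(π·1.13×10^8))^(1/3) = 0.1084 m.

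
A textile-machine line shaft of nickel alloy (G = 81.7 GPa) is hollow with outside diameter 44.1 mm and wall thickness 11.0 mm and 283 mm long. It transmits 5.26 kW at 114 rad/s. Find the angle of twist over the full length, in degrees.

0.0263°

ω = 114 rad/s, so T = P/ω = 5.26×10³ / 114.0 = 46.14 N·m.
J = π(d_o⁴ − d_i⁴)/32 = π(0.0441⁴ − 0.0221⁴)/32 = 3.479×10^-7 m⁴.
θ = T·L/(G·J) = 46.14 × 0.283 / (81.7×10⁹ × 3.479×10^-7) = 4.594×10^-4 rad.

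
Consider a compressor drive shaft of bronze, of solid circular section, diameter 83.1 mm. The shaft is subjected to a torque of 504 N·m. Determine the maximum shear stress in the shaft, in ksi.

J = πd⁴/32 = π(0.0831)⁴/32 = 4.682×10^-6 m⁴.
τ_max = T·r/J = 504.0 × 0.0415 / 4.682×10^-6 = 4.473×10^6 Pa.

0.649 ksi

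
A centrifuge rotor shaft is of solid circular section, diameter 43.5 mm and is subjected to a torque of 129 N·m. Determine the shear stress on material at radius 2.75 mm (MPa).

J = πd⁴/32 = π(0.0435)⁴/32 = 3.515×10^-7 m⁴.
Shear stress varies linearly with radius: τ = T·r/J = 129.0 × 0.00275 / 3.515×10^-7 = 1.009×10^6 Pa.

1.01 MPa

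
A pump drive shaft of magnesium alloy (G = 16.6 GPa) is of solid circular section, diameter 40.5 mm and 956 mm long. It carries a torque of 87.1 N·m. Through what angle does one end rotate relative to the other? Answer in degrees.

J = πd⁴/32 = π(0.0405)⁴/32 = 2.641×10^-7 m⁴.
θ = T·L/(G·J) = 87.10 × 0.956 / (16.6×10⁹ × 2.641×10^-7) = 0.01899 rad.

1.09°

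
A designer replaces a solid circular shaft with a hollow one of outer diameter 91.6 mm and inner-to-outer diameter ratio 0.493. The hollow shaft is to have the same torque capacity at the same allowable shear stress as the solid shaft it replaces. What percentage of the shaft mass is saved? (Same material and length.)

21.2 %

Equal τ_max and T ⇒ the solid shaft needs d_s³ = d_o³(1−k⁴), so d_s = 91.6·(1−0.493⁴)^(1/3) = 89.76 mm.
Area ratio A_h/A_s = d_o²(1−k²)/d_s² = (1−k²)/(1−k⁴)^(2/3) = 0.7883.
Mass saving = 1 − 0.7883 = 21.2 %.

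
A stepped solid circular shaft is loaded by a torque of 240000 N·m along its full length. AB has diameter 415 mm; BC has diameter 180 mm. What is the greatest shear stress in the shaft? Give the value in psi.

30400 psi

Under the same torque, τ_max = 16T/(πd³) is largest where d is smallest — segment BC (d = 180 mm).
τ_max = 16·240000/(π·(0.180)³) = 2.096×10^8 Pa.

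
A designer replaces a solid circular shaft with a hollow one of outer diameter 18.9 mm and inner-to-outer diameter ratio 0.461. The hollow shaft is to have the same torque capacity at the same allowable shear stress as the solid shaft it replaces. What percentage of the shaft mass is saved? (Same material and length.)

18.8 %

Equal τ_max and T ⇒ the solid shaft needs d_s³ = d_o³(1−k⁴), so d_s = 18.9·(1−0.461⁴)^(1/3) = 18.61 mm.
Area ratio A_h/A_s = d_o²(1−k²)/d_s² = (1−k²)/(1−k⁴)^(2/3) = 0.8121.
Mass saving = 1 − 0.8121 = 18.8 %.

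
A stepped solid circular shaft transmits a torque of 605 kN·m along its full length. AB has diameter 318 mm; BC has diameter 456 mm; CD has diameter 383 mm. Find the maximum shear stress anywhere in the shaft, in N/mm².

Under the same torque, τ_max = 16T/(πd³) is largest where d is smallest — segment AB (d = 318 mm).
τ_max = 16·605000/(π·(0.318)³) = 9.582×10^7 Pa.

95.8 N/mm²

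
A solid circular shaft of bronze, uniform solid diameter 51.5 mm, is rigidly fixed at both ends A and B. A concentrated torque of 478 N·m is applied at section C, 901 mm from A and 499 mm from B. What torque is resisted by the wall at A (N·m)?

170 N·m

With uniform GJ and both ends fixed, compatibility θ_AC = θ_CB gives T_A·a = T_B·b, together with T_A + T_B = T₀.
T_A = T₀·b/(a+b) = 478.0·499/1400 = 170.4 N·m; T_B = 307.6 N·m.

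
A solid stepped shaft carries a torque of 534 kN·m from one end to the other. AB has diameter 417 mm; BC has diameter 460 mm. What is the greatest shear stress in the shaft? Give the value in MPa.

Under the same torque, τ_max = 16T/(πd³) is largest where d is smallest — segment AB (d = 417 mm).
τ_max = 16·534000/(π·(0.417)³) = 3.751×10^7 Pa.

37.5 MPa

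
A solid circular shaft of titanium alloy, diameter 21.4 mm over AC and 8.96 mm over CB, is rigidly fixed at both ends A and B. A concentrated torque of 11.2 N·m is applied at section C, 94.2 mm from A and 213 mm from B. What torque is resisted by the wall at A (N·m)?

Compatibility: T_A·a/J_AC = T_B·b/J_CB with T_A + T_B = T₀.
J_AC = 2.06×10^-8 m⁴, J_CB = 6.33×10^-10 m⁴, so T_A = T₀·(J_AC/a)/((J_AC/a)+(J_CB/b)) = 11.05 N·m, T_B = 0.1502 N·m.

11.0 N·m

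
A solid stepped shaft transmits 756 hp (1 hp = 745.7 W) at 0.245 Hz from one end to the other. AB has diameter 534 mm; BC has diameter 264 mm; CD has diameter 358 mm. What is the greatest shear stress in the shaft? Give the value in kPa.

ω = 2π·0.245 = 1.539 rad/s, so T = P/ω = 756×745.7 / 1.539 = 366200 N·m.
Under the same torque, τ_max = 16T/(πd³) is largest where d is smallest — segment BC (d = 264 mm).
τ_max = 16·366200/(π·(0.264)³) = 1.014×10^8 Pa.

101000 kPa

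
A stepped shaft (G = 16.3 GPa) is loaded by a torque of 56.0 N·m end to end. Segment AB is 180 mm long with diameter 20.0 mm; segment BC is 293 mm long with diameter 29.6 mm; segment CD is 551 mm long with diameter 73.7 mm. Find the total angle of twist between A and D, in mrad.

53.4 mrad

J_AB = π(0.0200)⁴/32 = 1.57×10^-8 m⁴; J_BC = π(0.0296)⁴/32 = 7.54×10^-8 m⁴; J_CD = π(0.0737)⁴/32 = 2.90×10^-6 m⁴.
θ = (T/G)·Σ L_i/J_i = (56.00/16.3×10⁹)·(0.180/1.57×10^-8 + 0.293/7.54×10^-8 + 0.551/2.90×10^-6) = 0.05338 rad.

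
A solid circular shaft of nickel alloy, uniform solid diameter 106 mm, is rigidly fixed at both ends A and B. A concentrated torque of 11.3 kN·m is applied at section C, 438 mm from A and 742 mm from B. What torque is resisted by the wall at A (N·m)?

With uniform GJ and both ends fixed, compatibility θ_AC = θ_CB gives T_A·a = T_B·b, together with T_A + T_B = T₀.
T_A = T₀·b/(a+b) = 11300·742/1180 = 7106 N·m; T_B = 4194 N·m.

7110 N·m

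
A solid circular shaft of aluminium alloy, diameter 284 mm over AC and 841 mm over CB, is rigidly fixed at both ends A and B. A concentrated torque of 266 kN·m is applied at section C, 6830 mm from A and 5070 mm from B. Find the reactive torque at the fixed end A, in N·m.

2540 N·m

Compatibility: T_A·a/J_AC = T_B·b/J_CB with T_A + T_B = T₀.
J_AC = 6.39×10^-4 m⁴, J_CB = 0.0491 m⁴, so T_A = T₀·(J_AC/a)/((J_AC/a)+(J_CB/b)) = 2543 N·m, T_B = 263500 N·m.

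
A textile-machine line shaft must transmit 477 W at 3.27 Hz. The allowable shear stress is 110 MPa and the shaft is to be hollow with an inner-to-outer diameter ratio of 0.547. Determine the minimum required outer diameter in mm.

ω = 2π·3.27 = 20.55 rad/s, so T = P/ω = 477 / 20.55 = 23.22 N·m.
For a hollow shaft with d_i/d_o = 0.547: τ_max = 16T/(π d_o³ (1−k⁴)), so d_o = [16T/(π τ_allow (1−k⁴))]^(1/3) = [16·23.22/(π·1.10×10^8·0.9105)]^(1/3) = 0.01057 m.

10.6 mm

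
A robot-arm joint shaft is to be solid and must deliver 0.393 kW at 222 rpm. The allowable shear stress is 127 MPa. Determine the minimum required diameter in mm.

8.78 mm

ω = 2π·222/60 = 23.25 rad/s, so T = P/ω = 0.393×10³ / 23.25 = 16.90 N·m.
For a solid shaft τ_max = 16T/(πd³), so d = (16T/(π τ_allow))^(1/3) = (16·16.90/(π·1.27×10^8))^(1/3) = 0.008785 m.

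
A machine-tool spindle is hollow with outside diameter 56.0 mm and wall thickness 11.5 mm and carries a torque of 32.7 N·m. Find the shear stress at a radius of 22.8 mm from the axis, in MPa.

0.878 MPa

J = π(d_o⁴ − d_i⁴)/32 = π(0.0560⁴ − 0.0330⁴)/32 = 8.491×10^-7 m⁴.
Shear stress varies linearly with radius: τ = T·r/J = 32.70 × 0.0228 / 8.491×10^-7 = 8.781×10^5 Pa.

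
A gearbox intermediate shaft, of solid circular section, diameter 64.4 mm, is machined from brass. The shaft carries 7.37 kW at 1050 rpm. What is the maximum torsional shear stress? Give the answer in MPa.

1.28 MPa

ω = 2π·1050/60 = 110.0 rad/s, so T = P/ω = 7.37×10³ / 110.0 = 67.03 N·m.
J = πd⁴/32 = π(0.0644)⁴/32 = 1.689×10^-6 m⁴.
τ_max = T·r/J = 67.03 × 0.0322 / 1.689×10^-6 = 1.278×10^6 Pa.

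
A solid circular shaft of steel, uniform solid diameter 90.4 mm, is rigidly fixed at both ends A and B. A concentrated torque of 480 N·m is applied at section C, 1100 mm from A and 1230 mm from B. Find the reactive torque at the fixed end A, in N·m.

253 N·m

With uniform GJ and both ends fixed, compatibility θ_AC = θ_CB gives T_A·a = T_B·b, together with T_A + T_B = T₀.
T_A = T₀·b/(a+b) = 480.0·1230/2330 = 253.4 N·m; T_B = 226.6 N·m.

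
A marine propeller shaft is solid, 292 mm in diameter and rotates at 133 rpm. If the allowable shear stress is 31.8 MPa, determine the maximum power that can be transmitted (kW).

2170 kW

J = πd⁴/32 = π(0.292)⁴/32 = 7.137×10^-4 m⁴.
T_max = τ_allow·J/r = 3.18×10^7 × 7.137×10^-4 / 0.146 = 155500 N·m.
ω = 2π·133/60 = 13.93 rad/s, so P_max = T_max·ω = 2.165×10^6 W.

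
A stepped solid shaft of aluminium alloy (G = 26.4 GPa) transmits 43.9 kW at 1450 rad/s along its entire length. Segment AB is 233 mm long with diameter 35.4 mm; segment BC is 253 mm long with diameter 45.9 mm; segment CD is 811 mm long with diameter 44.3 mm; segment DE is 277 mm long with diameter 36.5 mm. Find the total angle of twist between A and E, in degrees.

0.383°

ω = 1450 rad/s, so T = P/ω = 43.9×10³ / 1450 = 30.28 N·m.
J_AB = π(0.0354)⁴/32 = 1.54×10^-7 m⁴; J_BC = π(0.0459)⁴/32 = 4.36×10^-7 m⁴; J_CD = π(0.0443)⁴/32 = 3.78×10^-7 m⁴; J_DE = π(0.0365)⁴/32 = 1.74×10^-7 m⁴.
θ = (T/G)·Σ L_i/J_i = (30.28/26.4×10⁹)·(0.233/1.54×10^-7 + 0.253/4.36×10^-7 + 0.811/3.78×10^-7 + 0.277/1.74×10^-7) = 6.682×10^-3 rad.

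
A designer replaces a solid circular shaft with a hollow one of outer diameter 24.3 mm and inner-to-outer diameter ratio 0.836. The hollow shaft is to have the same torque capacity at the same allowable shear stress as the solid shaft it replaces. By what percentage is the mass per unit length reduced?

Equal τ_max and T ⇒ the solid shaft needs d_s³ = d_o³(1−k⁴), so d_s = 24.3·(1−0.836⁴)^(1/3) = 19.43 mm.
Area ratio A_h/A_s = d_o²(1−k²)/d_s² = (1−k²)/(1−k⁴)^(2/3) = 0.4708.
Mass saving = 1 − 0.4708 = 52.9 %.

52.9 %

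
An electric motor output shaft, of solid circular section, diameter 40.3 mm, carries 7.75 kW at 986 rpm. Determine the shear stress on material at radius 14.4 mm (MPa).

ω = 2π·986/60 = 103.3 rad/s, so T = P/ω = 7.75×10³ / 103.3 = 75.06 N·m.
J = πd⁴/32 = π(0.0403)⁴/32 = 2.590×10^-7 m⁴.
Shear stress varies linearly with radius: τ = T·r/J = 75.06 × 0.0144 / 2.590×10^-7 = 4.174×10^6 Pa.

4.17 MPa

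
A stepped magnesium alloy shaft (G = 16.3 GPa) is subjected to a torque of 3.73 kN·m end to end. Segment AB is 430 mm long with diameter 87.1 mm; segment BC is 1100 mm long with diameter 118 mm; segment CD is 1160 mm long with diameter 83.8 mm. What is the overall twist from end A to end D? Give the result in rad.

J_AB = π(0.0871)⁴/32 = 5.65×10^-6 m⁴; J_BC = π(0.118)⁴/32 = 1.90×10^-5 m⁴; J_CD = π(0.0838)⁴/32 = 4.84×10^-6 m⁴.
θ = (T/G)·Σ L_i/J_i = (3730/16.3×10⁹)·(0.430/5.65×10^-6 + 1.10/1.90×10^-5 + 1.16/4.84×10^-6) = 0.08547 rad.

0.0855 rad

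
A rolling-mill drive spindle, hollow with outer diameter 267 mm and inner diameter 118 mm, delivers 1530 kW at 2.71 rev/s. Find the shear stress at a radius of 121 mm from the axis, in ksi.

ω = 2π·2.71 = 17.03 rad/s, so T = P/ω = 1530×10³ / 17.03 = 89860 N·m.
J = π(d_o⁴ − d_i⁴)/32 = π(0.267⁴ − 0.118⁴)/32 = 4.799×10^-4 m⁴.
Shear stress varies linearly with radius: τ = T·r/J = 89860 × 0.121 / 4.799×10^-4 = 2.266×10^7 Pa.

3.29 ksi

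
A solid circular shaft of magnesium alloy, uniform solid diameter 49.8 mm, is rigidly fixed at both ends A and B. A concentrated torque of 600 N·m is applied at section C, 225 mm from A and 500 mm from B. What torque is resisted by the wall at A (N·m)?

With uniform GJ and both ends fixed, compatibility θ_AC = θ_CB gives T_A·a = T_B·b, together with T_A + T_B = T₀.
T_A = T₀·b/(a+b) = 600.0·500/725.0 = 413.8 N·m; T_B = 186.2 N·m.

414 N·m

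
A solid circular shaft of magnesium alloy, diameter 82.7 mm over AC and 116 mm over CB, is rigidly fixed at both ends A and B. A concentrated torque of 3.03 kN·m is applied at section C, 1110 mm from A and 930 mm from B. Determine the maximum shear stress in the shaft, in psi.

1180 psi

Compatibility: T_A·a/J_AC = T_B·b/J_CB with T_A + T_B = T₀.
J_AC = 4.59×10^-6 m⁴, J_CB = 1.78×10^-5 m⁴, so T_A = T₀·(J_AC/a)/((J_AC/a)+(J_CB/b)) = 539.1 N·m, T_B = 2491 N·m.
τ in each portion: τ_AC = 4.85×10^6 Pa, τ_CB = 8.13×10^6 Pa; maximum is in CB.
τ_max = T_CB·r/J = 2491·0.0580/1.78×10^-5 = 8.127×10^6 Pa.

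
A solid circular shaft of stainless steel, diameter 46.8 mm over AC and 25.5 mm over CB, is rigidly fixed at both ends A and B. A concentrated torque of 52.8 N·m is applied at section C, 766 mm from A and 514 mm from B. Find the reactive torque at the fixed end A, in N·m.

Compatibility: T_A·a/J_AC = T_B·b/J_CB with T_A + T_B = T₀.
J_AC = 4.71×10^-7 m⁴, J_CB = 4.15×10^-8 m⁴, so T_A = T₀·(J_AC/a)/((J_AC/a)+(J_CB/b)) = 46.67 N·m, T_B = 6.130 N·m.

46.7 N·m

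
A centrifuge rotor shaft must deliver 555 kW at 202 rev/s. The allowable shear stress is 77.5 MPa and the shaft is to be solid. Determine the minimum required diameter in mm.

ω = 2π·202 = 1269 rad/s, so T = P/ω = 555×10³ / 1269 = 437.3 N·m.
For a solid shaft τ_max = 16T/(πd³), so d = (16T/(π τ_allow))^(1/3) = (16·437.3/(π·7.75×10^7))^(1/3) = 0.03063 m.

30.6 mm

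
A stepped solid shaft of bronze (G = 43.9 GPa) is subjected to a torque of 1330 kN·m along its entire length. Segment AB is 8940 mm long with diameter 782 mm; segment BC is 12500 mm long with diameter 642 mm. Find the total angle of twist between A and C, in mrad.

J_AB = π(0.782)⁴/32 = 0.0367 m⁴; J_BC = π(0.642)⁴/32 = 0.0167 m⁴.
θ = (T/G)·Σ L_i/J_i = (1.330e6/43.9×10⁹)·(8.94/0.0367 + 12.5/0.0167) = 0.03008 rad.

30.1 mrad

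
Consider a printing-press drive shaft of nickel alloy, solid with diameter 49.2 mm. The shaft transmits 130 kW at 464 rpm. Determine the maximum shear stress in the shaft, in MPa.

ω = 2π·464/60 = 48.59 rad/s, so T = P/ω = 130×10³ / 48.59 = 2675 N·m.
J = πd⁴/32 = π(0.0492)⁴/32 = 5.753×10^-7 m⁴.
τ_max = T·r/J = 2675 × 0.0246 / 5.753×10^-7 = 1.144×10^8 Pa.

114 MPa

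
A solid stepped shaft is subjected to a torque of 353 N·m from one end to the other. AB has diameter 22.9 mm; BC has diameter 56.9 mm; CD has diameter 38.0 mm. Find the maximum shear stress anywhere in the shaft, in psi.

Under the same torque, τ_max = 16T/(πd³) is largest where d is smallest — segment AB (d = 22.9 mm).
τ_max = 16·353.0/(π·(0.0229)³) = 1.497×10^8 Pa.

21700 psi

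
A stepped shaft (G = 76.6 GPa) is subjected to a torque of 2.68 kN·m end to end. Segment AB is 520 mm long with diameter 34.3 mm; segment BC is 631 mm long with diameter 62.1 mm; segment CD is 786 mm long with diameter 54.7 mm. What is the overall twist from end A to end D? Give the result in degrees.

J_AB = π(0.0343)⁴/32 = 1.36×10^-7 m⁴; J_BC = π(0.0621)⁴/32 = 1.46×10^-6 m⁴; J_CD = π(0.0547)⁴/32 = 8.79×10^-7 m⁴.
θ = (T/G)·Σ L_i/J_i = (2680/76.6×10⁹)·(0.520/1.36×10^-7 + 0.631/1.46×10^-6 + 0.786/8.79×10^-7) = 0.1803 rad.

10.3°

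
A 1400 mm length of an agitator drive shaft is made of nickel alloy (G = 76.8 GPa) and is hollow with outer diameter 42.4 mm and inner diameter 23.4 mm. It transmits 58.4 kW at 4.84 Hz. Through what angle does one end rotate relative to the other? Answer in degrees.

ω = 2π·4.84 = 30.41 rad/s, so T = P/ω = 58.4×10³ / 30.41 = 1920 N·m.
J = π(d_o⁴ − d_i⁴)/32 = π(0.0424⁴ − 0.0234⁴)/32 = 2.879×10^-7 m⁴.
θ = T·L/(G·J) = 1920 × 1.40 / (76.8×10⁹ × 2.879×10^-7) = 0.1216 rad.

6.97°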